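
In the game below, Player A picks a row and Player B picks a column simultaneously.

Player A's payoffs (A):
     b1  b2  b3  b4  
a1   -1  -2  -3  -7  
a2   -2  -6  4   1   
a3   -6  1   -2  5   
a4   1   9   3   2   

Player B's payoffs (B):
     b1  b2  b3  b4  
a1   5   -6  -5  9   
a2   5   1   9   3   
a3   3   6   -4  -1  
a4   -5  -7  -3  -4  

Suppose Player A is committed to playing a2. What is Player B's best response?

With Player A fixed at a2, Player B's payoffs are: b1 → 5, b2 → 1, b3 → 9, b4 → 3.
The maximum is 9, achieved by b3.

b3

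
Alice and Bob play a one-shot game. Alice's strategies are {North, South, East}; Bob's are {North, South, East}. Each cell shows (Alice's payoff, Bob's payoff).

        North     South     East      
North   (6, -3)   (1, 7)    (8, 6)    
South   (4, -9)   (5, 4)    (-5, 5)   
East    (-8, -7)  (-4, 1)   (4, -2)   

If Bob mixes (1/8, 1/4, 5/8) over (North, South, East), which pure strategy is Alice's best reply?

Alice's best reply maximizes expected payoff against the mix.
North: (1/8)·6 + (1/4)·1 + (5/8)·8 = 6
South: (1/8)·4 + (1/4)·5 + (5/8)·(-5) = -11/8
East: (1/8)·(-8) + (1/4)·(-4) + (5/8)·4 = 1/2
Highest expected payoff is 6, from North.

North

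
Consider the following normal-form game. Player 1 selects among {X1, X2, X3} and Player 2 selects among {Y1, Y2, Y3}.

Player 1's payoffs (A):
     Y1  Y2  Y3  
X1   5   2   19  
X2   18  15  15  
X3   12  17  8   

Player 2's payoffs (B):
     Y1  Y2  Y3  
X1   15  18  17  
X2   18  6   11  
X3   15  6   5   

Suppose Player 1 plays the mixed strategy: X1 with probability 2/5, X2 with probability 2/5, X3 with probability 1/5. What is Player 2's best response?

Compute Player 2's expected payoff from each pure strategy against the given mix.
Y1: (2/5)·15 + (2/5)·18 + (1/5)·15 = 81/5
Y2: (2/5)·18 + (2/5)·6 + (1/5)·6 = 54/5
Y3: (2/5)·17 + (2/5)·11 + (1/5)·5 = 61/5
Highest expected payoff is 81/5, from Y1.

Y1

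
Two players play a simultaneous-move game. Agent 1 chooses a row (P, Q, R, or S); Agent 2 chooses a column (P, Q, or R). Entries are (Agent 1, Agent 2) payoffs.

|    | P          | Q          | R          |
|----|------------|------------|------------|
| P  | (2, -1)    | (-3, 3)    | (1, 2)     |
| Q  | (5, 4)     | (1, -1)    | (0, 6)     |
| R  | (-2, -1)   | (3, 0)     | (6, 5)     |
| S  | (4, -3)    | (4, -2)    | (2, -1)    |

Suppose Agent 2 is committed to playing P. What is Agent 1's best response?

Q

With Agent 2 fixed at P, Agent 1's payoffs are: P → 2, Q → 5, R → -2, S → 4.
The maximum is 5, achieved by Q.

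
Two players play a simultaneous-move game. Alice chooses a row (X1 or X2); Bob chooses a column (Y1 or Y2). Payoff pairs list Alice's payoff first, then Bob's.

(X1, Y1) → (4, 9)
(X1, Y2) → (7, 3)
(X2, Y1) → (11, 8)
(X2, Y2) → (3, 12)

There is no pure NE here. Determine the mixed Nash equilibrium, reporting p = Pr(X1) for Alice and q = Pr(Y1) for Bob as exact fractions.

In a mixed NE each player is indifferent between their pure strategies, so the opponent's mix sets the indifference.
Bob indifferent between Y1 and Y2: p·9 + (1−p)·8 = p·3 + (1−p)·12 ⟹ 8 + 1p = 12 + (-9)p ⟹ p = 2/5.
Alice indifferent between X1 and X2: q·4 + (1−q)·7 = q·11 + (1−q)·3 ⟹ 7 + (-3)q = 3 + 8q ⟹ q = 4/11.

p = 2/5, q = 4/11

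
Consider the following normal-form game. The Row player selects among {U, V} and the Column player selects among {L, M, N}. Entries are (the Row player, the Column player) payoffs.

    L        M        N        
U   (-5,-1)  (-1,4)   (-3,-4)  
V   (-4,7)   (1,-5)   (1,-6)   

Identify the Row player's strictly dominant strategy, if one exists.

A strategy is strictly dominant if it gives the Row player a strictly higher payoff than every other strategy, against every choice by the opponent.
V strictly dominates: vs L: -4 > -5; vs M: 1 > -1; vs N: 1 > -3.

V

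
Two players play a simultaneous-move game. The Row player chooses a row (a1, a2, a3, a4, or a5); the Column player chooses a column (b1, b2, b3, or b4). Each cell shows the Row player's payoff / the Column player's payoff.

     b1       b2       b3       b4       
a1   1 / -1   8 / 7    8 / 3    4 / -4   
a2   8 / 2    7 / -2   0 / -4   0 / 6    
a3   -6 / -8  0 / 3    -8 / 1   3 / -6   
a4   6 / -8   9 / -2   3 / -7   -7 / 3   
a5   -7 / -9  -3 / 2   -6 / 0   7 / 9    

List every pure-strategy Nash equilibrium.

(a5, b4)

A profile is a Nash equilibrium when each player is best-responding to the other.
The Row player's best responses — vs b1: a2 (payoff 8); vs b2: a4 (payoff 9); vs b3: a1 (payoff 8); vs b4: a5 (payoff 7).
The Column player's best responses — vs a1: b2 (payoff 7); vs a2: b4 (payoff 6); vs a3: b2 (payoff 3); vs a4: b4 (payoff 3); vs a5: b4 (payoff 9).
The only mutual best response is (a5, b4); neither player gains by switching there.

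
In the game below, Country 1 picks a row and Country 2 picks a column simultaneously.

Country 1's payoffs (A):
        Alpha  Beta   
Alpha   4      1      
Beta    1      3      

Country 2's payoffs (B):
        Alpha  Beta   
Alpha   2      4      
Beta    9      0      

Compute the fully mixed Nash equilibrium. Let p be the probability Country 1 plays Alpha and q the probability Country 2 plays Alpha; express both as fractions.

In a mixed NE each player is indifferent between their pure strategies, so the opponent's mix sets the indifference.
Country 2 indifferent between Alpha and Beta: p·2 + (1−p)·9 = p·4 + (1−p)·0 ⟹ 9 + (-7)p = 0 + 4p ⟹ p = 9/11.
Country 1 indifferent between Alpha and Beta: q·4 + (1−q)·1 = q·1 + (1−q)·3 ⟹ 1 + 3q = 3 + (-2)q ⟹ q = 2/5.

p = 9/11, q = 2/5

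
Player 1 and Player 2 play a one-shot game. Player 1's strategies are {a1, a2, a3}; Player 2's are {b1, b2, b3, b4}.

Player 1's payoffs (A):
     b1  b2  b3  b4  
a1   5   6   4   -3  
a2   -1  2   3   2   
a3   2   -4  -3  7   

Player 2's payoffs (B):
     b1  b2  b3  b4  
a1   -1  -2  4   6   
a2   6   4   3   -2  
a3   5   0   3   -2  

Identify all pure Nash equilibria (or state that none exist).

There is no pure-strategy Nash equilibrium

Check mutual best responses: a cell is a NE iff neither player can gain by unilaterally deviating.
Player 1's best responses — vs b1: a1 (payoff 5); vs b2: a1 (payoff 6); vs b3: a1 (payoff 4); vs b4: a3 (payoff 7).
Player 2's best responses — vs a1: b4 (payoff 6); vs a2: b1 (payoff 6); vs a3: b1 (payoff 5).
No cell has both players best-responding. For instance, Player 1's best reply to b2 is a1, but against a1 Player 2 prefers b4 over b2.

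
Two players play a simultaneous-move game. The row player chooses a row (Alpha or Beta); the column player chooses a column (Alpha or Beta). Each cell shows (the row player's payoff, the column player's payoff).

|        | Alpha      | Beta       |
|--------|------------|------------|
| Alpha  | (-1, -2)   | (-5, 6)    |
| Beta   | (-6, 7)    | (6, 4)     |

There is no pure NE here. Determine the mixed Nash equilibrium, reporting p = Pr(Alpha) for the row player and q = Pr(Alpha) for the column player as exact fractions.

p = 3/11, q = 11/16

In a mixed NE each player is indifferent between their pure strategies, so the opponent's mix sets the indifference.
The column player indifferent between Alpha and Beta: p·(-2) + (1−p)·7 = p·6 + (1−p)·4 ⟹ 7 + (-9)p = 4 + 2p ⟹ p = 3/11.
The row player indifferent between Alpha and Beta: q·(-1) + (1−q)·(-5) = q·(-6) + (1−q)·6 ⟹ (-5) + 4q = 6 + (-12)q ⟹ q = 11/16.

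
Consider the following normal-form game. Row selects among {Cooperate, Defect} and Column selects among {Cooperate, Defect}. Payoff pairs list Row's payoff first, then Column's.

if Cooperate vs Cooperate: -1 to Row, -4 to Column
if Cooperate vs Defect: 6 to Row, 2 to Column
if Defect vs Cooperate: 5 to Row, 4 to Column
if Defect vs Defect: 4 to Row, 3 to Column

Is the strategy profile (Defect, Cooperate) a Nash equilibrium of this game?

Yes

Holding Column at Cooperate: Row gets 5 from Defect, versus -1 from Cooperate. No profitable deviation for Row.
Holding Row at Defect: Column gets 4 from Cooperate, versus 3 from Defect. No profitable deviation for Column either.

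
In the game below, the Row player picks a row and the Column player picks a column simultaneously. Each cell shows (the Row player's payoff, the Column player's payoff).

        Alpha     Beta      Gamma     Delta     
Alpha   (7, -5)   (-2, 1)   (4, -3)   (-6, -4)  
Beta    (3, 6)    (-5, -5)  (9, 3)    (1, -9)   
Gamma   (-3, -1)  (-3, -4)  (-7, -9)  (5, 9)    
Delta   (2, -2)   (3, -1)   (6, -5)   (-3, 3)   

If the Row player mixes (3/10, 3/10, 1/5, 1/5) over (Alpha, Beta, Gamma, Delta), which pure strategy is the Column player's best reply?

Alpha

The Column player's best reply maximizes expected payoff against the mix.
Alpha: (3/10)·(-5) + (3/10)·6 + (1/5)·(-1) + (1/5)·(-2) = -3/10
Beta: (3/10)·1 + (3/10)·(-5) + (1/5)·(-4) + (1/5)·(-1) = -11/5
Gamma: (3/10)·(-3) + (3/10)·3 + (1/5)·(-9) + (1/5)·(-5) = -14/5
Delta: (3/10)·(-4) + (3/10)·(-9) + (1/5)·9 + (1/5)·3 = -3/2
Highest expected payoff is -3/10, from Alpha.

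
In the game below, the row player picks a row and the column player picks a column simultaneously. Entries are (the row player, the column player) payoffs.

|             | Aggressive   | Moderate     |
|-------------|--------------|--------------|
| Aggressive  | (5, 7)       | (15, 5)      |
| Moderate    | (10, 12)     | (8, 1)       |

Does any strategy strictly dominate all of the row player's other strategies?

None

Check whether one of the row player's strategies beats all alternatives regardless of what the opponent does.
Aggressive is not dominant: against Aggressive, Moderate gives 10 > 5.
Moderate is not dominant: against Moderate, Aggressive gives 15 > 8.
No single strategy is best against every opponent action.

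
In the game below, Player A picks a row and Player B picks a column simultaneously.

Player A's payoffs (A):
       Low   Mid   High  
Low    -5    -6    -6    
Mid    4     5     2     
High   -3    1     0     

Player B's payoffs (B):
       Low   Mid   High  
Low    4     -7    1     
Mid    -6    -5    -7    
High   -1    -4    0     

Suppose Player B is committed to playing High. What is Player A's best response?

Mid

With Player B fixed at High, Player A's payoffs are: Low → -6, Mid → 2, High → 0.
The maximum is 2, achieved by Mid.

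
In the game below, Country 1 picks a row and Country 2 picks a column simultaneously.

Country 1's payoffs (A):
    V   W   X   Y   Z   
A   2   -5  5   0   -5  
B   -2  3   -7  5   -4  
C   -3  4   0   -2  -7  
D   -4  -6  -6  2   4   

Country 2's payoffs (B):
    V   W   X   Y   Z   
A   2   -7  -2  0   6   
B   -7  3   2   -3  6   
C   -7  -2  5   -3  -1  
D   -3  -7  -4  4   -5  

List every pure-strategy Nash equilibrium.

Find each player's best response to every opponent strategy; NE are the intersections.
Country 1's best responses — vs V: A (payoff 2); vs W: C (payoff 4); vs X: A (payoff 5); vs Y: B (payoff 5); vs Z: D (payoff 4).
Country 2's best responses — vs A: Z (payoff 6); vs B: Z (payoff 6); vs C: X (payoff 5); vs D: Y (payoff 4).
No cell has both players best-responding. For instance, Country 1's best reply to V is A, but against A Country 2 prefers Z over V.

None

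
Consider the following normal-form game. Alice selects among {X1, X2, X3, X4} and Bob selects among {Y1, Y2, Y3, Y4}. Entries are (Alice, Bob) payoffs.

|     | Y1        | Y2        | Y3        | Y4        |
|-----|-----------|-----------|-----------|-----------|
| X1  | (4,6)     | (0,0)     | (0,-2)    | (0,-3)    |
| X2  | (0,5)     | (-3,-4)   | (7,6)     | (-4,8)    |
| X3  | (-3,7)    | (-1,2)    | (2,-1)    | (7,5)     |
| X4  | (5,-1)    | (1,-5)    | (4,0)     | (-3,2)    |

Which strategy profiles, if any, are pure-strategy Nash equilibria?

No pure-strategy Nash equilibrium

A profile is a Nash equilibrium when each player is best-responding to the other.
Alice's best responses — vs Y1: X4 (payoff 5); vs Y2: X4 (payoff 1); vs Y3: X2 (payoff 7); vs Y4: X3 (payoff 7).
Bob's best responses — vs X1: Y1 (payoff 6); vs X2: Y4 (payoff 8); vs X3: Y1 (payoff 7); vs X4: Y4 (payoff 2).
No cell has both players best-responding. For instance, Alice's best reply to Y1 is X4, but against X4 Bob prefers Y4 over Y1.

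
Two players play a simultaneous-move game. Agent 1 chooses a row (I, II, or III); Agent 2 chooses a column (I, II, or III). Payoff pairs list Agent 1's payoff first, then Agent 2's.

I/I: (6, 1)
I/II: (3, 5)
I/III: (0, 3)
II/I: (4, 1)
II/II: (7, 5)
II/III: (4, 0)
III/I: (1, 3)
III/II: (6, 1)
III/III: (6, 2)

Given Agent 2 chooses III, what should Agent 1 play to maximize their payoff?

III

With Agent 2 fixed at III, Agent 1's payoffs are: I → 0, II → 4, III → 6.
The maximum is 6, achieved by III.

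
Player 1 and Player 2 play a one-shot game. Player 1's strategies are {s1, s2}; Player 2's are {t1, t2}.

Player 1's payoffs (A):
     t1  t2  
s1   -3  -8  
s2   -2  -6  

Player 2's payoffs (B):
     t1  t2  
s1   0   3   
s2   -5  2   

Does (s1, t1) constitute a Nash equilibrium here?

No

Holding Player 2 at t1: Player 1 gets -3 from s1 but could get -2 by switching to s2. Player 1 has a profitable deviation.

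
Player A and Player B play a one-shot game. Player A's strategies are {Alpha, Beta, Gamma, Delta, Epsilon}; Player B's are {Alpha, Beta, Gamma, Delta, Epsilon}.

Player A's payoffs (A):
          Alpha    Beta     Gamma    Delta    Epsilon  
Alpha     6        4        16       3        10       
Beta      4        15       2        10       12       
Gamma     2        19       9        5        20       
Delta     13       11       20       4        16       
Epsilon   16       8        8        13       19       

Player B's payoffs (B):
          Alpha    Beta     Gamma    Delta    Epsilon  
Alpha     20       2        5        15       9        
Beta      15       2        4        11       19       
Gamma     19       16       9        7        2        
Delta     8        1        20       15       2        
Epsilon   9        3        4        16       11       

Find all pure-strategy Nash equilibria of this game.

(Delta, Gamma) and (Epsilon, Delta)

A profile is a Nash equilibrium when each player is best-responding to the other.
Player A's best responses — vs Alpha: Epsilon (payoff 16); vs Beta: Gamma (payoff 19); vs Gamma: Delta (payoff 20); vs Delta: Epsilon (payoff 13); vs Epsilon: Gamma (payoff 20).
Player B's best responses — vs Alpha: Alpha (payoff 20); vs Beta: Epsilon (payoff 19); vs Gamma: Alpha (payoff 19); vs Delta: Gamma (payoff 20); vs Epsilon: Delta (payoff 16).
Mutual best responses occur at (Delta, Gamma) and (Epsilon, Delta); at each, neither player gains by switching.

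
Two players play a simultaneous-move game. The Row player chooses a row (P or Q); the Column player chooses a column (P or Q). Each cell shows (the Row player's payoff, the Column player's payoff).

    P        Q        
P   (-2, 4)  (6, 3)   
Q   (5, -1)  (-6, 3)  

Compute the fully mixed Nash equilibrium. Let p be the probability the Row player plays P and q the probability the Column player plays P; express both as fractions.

p = 4/5, q = 12/19

In a mixed NE each player is indifferent between their pure strategies, so the opponent's mix sets the indifference.
The Column player indifferent between P and Q: p·4 + (1−p)·(-1) = p·3 + (1−p)·3 ⟹ (-1) + 5p = 3 + 0p ⟹ p = 4/5.
The Row player indifferent between P and Q: q·(-2) + (1−q)·6 = q·5 + (1−q)·(-6) ⟹ 6 + (-8)q = (-6) + 11q ⟹ q = 12/19.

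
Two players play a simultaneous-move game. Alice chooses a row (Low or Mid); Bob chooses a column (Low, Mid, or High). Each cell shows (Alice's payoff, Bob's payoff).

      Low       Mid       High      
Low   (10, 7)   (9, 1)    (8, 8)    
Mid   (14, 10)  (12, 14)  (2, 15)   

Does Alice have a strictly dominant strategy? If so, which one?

Check whether one of Alice's strategies beats all alternatives regardless of what the opponent does.
Low is not dominant: against Low, Mid gives 14 > 10.
Mid is not dominant: against High, Low gives 8 > 2.
No single strategy is best against every opponent action.

None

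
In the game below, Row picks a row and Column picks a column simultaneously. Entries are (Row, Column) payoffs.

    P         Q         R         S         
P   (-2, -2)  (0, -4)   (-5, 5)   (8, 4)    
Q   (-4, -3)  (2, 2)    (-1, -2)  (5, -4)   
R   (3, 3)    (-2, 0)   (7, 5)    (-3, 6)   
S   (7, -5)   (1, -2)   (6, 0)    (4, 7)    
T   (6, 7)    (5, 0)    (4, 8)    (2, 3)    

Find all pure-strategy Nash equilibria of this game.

Check mutual best responses: a cell is a NE iff neither player can gain by unilaterally deviating.
Row's best responses — vs P: S (payoff 7); vs Q: T (payoff 5); vs R: R (payoff 7); vs S: P (payoff 8).
Column's best responses — vs P: R (payoff 5); vs Q: Q (payoff 2); vs R: S (payoff 6); vs S: S (payoff 7); vs T: R (payoff 8).
No cell has both players best-responding. For instance, Row's best reply to R is R, but against R Column prefers S over R.

No pure-strategy Nash equilibrium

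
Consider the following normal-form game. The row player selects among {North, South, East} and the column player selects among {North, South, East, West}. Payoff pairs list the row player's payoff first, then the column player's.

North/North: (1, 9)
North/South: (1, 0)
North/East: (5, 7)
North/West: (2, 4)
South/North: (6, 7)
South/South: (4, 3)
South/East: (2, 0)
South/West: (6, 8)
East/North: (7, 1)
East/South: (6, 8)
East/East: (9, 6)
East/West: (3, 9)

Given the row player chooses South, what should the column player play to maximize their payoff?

West

With the row player fixed at South, the column player's payoffs are: North → 7, South → 3, East → 0, West → 8.
The maximum is 8, achieved by West.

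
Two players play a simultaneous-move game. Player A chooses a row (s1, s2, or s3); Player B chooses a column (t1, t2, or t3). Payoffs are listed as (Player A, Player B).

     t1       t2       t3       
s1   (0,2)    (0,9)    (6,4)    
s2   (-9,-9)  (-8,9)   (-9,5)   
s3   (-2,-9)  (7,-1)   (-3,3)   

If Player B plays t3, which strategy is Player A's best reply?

s1

With Player B fixed at t3, Player A's payoffs are: s1 → 6, s2 → -9, s3 → -3.
The maximum is 6, achieved by s1.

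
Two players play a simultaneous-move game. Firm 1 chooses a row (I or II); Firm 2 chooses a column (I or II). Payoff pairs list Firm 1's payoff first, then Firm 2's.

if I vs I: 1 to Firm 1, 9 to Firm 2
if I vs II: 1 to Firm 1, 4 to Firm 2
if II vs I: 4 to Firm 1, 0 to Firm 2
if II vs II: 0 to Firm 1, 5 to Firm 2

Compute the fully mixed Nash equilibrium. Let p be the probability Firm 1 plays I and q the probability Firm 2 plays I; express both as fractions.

p = 1/2, q = 1/4

Each player's mixing probability is pinned down by making the *other* player indifferent.
Firm 2 indifferent between I and II: p·9 + (1−p)·0 = p·4 + (1−p)·5 ⟹ 0 + 9p = 5 + (-1)p ⟹ p = 1/2.
Firm 1 indifferent between I and II: q·1 + (1−q)·1 = q·4 + (1−q)·0 ⟹ 1 + 0q = 0 + 4q ⟹ q = 1/4.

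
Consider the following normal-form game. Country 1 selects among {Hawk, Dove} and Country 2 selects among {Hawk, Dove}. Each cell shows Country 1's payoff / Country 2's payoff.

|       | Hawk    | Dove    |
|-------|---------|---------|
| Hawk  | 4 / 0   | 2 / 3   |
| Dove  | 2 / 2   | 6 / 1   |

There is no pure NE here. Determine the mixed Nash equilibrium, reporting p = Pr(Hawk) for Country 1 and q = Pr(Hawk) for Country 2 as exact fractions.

p = 1/4, q = 2/3

In a mixed NE each player is indifferent between their pure strategies, so the opponent's mix sets the indifference.
Country 2 indifferent between Hawk and Dove: p·0 + (1−p)·2 = p·3 + (1−p)·1 ⟹ 2 + (-2)p = 1 + 2p ⟹ p = 1/4.
Country 1 indifferent between Hawk and Dove: q·4 + (1−q)·2 = q·2 + (1−q)·6 ⟹ 2 + 2q = 6 + (-4)q ⟹ q = 2/3.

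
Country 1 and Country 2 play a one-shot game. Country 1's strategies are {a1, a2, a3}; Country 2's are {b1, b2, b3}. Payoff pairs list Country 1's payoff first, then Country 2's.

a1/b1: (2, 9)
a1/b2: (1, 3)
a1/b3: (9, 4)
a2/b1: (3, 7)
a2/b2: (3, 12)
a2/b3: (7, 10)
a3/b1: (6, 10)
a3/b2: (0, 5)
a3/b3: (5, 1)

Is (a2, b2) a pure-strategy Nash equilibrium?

Yes

Holding Country 2 at b2: Country 1 gets 3 from a2, versus 1 from a1, 0 from a3. No profitable deviation for Country 1.
Holding Country 1 at a2: Country 2 gets 12 from b2, versus 7 from b1, 10 from b3. No profitable deviation for Country 2 either.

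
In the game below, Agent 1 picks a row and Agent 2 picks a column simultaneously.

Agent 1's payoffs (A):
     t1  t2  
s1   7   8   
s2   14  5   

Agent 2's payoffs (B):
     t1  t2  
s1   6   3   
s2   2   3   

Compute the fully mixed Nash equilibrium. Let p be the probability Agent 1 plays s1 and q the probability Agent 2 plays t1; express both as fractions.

Each player's mixing probability is pinned down by making the *other* player indifferent.
Agent 2 indifferent between t1 and t2: p·6 + (1−p)·2 = p·3 + (1−p)·3 ⟹ 2 + 4p = 3 + 0p ⟹ p = 1/4.
Agent 1 indifferent between s1 and s2: q·7 + (1−q)·8 = q·14 + (1−q)·5 ⟹ 8 + (-1)q = 5 + 9q ⟹ q = 3/10.

p = 1/4, q = 3/10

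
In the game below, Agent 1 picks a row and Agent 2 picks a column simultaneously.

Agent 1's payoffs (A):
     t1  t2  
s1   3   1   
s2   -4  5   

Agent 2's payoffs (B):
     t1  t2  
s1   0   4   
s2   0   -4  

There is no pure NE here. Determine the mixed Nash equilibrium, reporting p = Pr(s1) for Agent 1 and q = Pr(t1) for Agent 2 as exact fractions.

p = 1/2, q = 4/11

In a mixed NE each player is indifferent between their pure strategies, so the opponent's mix sets the indifference.
Agent 2 indifferent between t1 and t2: p·0 + (1−p)·0 = p·4 + (1−p)·(-4) ⟹ 0 + 0p = (-4) + 8p ⟹ p = 1/2.
Agent 1 indifferent between s1 and s2: q·3 + (1−q)·1 = q·(-4) + (1−q)·5 ⟹ 1 + 2q = 5 + (-9)q ⟹ q = 4/11.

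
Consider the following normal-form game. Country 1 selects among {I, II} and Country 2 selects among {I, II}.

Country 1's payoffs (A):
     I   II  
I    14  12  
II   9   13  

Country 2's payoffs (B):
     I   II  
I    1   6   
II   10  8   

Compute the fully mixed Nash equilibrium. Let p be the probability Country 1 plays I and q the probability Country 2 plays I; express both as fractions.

p = 2/7, q = 1/6

Each player's mixing probability is pinned down by making the *other* player indifferent.
Country 2 indifferent between I and II: p·1 + (1−p)·10 = p·6 + (1−p)·8 ⟹ 10 + (-9)p = 8 + (-2)p ⟹ p = 2/7.
Country 1 indifferent between I and II: q·14 + (1−q)·12 = q·9 + (1−q)·13 ⟹ 12 + 2q = 13 + (-4)q ⟹ q = 1/6.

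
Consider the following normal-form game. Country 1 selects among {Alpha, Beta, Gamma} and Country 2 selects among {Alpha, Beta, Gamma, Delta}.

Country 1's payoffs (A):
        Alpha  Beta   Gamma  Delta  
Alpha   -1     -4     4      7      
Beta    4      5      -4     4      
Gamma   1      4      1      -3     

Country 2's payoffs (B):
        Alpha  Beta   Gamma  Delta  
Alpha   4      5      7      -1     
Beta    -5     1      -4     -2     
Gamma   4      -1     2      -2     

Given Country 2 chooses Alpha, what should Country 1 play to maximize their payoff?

Beta

With Country 2 fixed at Alpha, Country 1's payoffs are: Alpha → -1, Beta → 4, Gamma → 1.
The maximum is 4, achieved by Beta.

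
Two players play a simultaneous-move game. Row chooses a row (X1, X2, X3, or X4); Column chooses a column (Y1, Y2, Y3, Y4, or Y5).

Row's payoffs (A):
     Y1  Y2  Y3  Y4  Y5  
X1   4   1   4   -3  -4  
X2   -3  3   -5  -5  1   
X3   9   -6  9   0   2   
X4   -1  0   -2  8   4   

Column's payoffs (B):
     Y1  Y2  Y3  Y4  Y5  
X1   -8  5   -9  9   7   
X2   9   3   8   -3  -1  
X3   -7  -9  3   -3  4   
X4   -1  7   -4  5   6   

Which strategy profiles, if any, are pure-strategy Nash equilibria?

None

Find each player's best response to every opponent strategy; NE are the intersections.
Row's best responses — vs Y1: X3 (payoff 9); vs Y2: X2 (payoff 3); vs Y3: X3 (payoff 9); vs Y4: X4 (payoff 8); vs Y5: X4 (payoff 4).
Column's best responses — vs X1: Y4 (payoff 9); vs X2: Y1 (payoff 9); vs X3: Y5 (payoff 4); vs X4: Y2 (payoff 7).
No cell has both players best-responding. For instance, Row's best reply to Y4 is X4, but against X4 Column prefers Y2 over Y4.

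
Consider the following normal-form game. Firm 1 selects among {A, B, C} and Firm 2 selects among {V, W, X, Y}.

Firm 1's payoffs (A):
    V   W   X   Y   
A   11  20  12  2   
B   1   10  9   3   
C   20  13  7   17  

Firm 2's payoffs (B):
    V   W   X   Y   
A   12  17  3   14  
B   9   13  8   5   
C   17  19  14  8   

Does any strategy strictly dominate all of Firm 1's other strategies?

No strictly dominant strategy

A strategy is strictly dominant if it gives Firm 1 a strictly higher payoff than every other strategy, against every choice by the opponent.
A is not dominant: against V, C gives 20 > 11.
B is not dominant: against V, A gives 11 > 1.
C is not dominant: against W, A gives 20 > 13.
No single strategy is best against every opponent action.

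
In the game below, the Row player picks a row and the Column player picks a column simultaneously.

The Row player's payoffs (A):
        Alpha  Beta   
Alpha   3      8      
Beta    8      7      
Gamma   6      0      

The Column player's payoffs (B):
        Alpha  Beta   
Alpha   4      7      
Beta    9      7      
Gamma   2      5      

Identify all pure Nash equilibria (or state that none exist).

A profile is a Nash equilibrium when each player is best-responding to the other.
The Row player's best responses — vs Alpha: Beta (payoff 8); vs Beta: Alpha (payoff 8).
The Column player's best responses — vs Alpha: Beta (payoff 7); vs Beta: Alpha (payoff 9); vs Gamma: Beta (payoff 5).
Mutual best responses occur at (Alpha, Beta) and (Beta, Alpha); at each, neither player gains by switching.

(Alpha, Beta) and (Beta, Alpha)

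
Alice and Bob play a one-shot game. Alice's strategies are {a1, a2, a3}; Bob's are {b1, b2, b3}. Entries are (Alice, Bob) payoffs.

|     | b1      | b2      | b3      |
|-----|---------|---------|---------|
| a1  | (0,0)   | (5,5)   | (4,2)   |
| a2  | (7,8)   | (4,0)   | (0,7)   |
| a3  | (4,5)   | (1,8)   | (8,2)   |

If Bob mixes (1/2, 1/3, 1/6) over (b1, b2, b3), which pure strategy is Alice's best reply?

Compute Alice's expected payoff from each pure strategy against the given mix.
a1: (1/2)·0 + (1/3)·5 + (1/6)·4 = 7/3
a2: (1/2)·7 + (1/3)·4 + (1/6)·0 = 29/6
a3: (1/2)·4 + (1/3)·1 + (1/6)·8 = 11/3
Highest expected payoff is 29/6, from a2.

a2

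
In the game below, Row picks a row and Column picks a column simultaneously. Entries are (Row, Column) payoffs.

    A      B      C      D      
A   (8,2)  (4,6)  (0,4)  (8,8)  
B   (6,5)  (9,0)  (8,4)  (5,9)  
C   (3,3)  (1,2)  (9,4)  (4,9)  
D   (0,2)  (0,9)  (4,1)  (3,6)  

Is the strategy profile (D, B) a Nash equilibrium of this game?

No

Holding Column at B: Row gets 0 from D but could get 9 by switching to B. Row has a profitable deviation.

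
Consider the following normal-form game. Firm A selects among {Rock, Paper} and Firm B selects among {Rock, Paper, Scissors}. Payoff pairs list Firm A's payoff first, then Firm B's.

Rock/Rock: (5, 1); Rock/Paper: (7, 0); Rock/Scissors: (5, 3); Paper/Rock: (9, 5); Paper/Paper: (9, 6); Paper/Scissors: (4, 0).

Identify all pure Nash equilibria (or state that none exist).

(Rock, Scissors) and (Paper, Paper)

A profile is a Nash equilibrium when each player is best-responding to the other.
Firm A's best responses — vs Rock: Paper (payoff 9); vs Paper: Paper (payoff 9); vs Scissors: Rock (payoff 5).
Firm B's best responses — vs Rock: Scissors (payoff 3); vs Paper: Paper (payoff 6).
Mutual best responses occur at (Rock, Scissors) and (Paper, Paper); at each, neither player gains by switching.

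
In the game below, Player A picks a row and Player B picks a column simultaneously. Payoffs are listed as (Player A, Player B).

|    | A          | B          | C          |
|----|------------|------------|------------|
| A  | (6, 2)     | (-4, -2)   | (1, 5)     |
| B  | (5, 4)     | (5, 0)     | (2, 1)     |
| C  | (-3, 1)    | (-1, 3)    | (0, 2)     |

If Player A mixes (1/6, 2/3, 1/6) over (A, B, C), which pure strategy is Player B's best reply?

A

Player B's best reply maximizes expected payoff against the mix.
A: (1/6)·2 + (2/3)·4 + (1/6)·1 = 19/6
B: (1/6)·(-2) + (2/3)·0 + (1/6)·3 = 1/6
C: (1/6)·5 + (2/3)·1 + (1/6)·2 = 11/6
Highest expected payoff is 19/6, from A.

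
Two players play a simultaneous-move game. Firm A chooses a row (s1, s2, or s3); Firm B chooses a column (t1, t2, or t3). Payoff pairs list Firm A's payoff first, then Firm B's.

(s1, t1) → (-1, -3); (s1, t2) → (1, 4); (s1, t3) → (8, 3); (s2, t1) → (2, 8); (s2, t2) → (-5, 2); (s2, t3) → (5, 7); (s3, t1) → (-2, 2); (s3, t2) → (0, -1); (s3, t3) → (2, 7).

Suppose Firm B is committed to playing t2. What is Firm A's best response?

With Firm B fixed at t2, Firm A's payoffs are: s1 → 1, s2 → -5, s3 → 0.
The maximum is 1, achieved by s1.

s1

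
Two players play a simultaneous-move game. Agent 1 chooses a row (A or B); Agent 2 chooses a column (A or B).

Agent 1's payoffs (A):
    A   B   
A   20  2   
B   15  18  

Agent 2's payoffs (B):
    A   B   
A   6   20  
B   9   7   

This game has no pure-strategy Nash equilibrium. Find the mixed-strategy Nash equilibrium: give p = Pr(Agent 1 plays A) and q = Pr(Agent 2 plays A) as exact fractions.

p = 1/8, q = 16/21

Each player's mixing probability is pinned down by making the *other* player indifferent.
Agent 2 indifferent between A and B: p·6 + (1−p)·9 = p·20 + (1−p)·7 ⟹ 9 + (-3)p = 7 + 13p ⟹ p = 1/8.
Agent 1 indifferent between A and B: q·20 + (1−q)·2 = q·15 + (1−q)·18 ⟹ 2 + 18q = 18 + (-3)q ⟹ q = 16/21.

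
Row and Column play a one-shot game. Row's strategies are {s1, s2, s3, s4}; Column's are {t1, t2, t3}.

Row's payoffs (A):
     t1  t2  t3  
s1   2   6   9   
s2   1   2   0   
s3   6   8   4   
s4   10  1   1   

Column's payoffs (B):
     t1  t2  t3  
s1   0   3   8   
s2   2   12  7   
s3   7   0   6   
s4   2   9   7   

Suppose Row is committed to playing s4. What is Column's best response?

With Row fixed at s4, Column's payoffs are: t1 → 2, t2 → 9, t3 → 7.
The maximum is 9, achieved by t2.

t2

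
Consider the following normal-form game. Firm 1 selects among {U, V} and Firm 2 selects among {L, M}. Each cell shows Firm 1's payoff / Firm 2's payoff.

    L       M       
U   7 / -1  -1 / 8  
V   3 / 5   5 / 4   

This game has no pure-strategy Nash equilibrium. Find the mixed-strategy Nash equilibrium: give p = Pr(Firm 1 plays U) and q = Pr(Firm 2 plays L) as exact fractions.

Each player's mixing probability is pinned down by making the *other* player indifferent.
Firm 2 indifferent between L and M: p·(-1) + (1−p)·5 = p·8 + (1−p)·4 ⟹ 5 + (-6)p = 4 + 4p ⟹ p = 1/10.
Firm 1 indifferent between U and V: q·7 + (1−q)·(-1) = q·3 + (1−q)·5 ⟹ (-1) + 8q = 5 + (-2)q ⟹ q = 3/5.

p = 1/10, q = 3/5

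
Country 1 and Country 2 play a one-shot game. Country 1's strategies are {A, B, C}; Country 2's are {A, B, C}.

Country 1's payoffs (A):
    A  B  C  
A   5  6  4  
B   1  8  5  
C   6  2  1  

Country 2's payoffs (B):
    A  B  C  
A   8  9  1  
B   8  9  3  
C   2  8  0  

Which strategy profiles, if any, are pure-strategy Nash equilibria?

Find each player's best response to every opponent strategy; NE are the intersections.
Country 1's best responses — vs A: C (payoff 6); vs B: B (payoff 8); vs C: B (payoff 5).
Country 2's best responses — vs A: B (payoff 9); vs B: B (payoff 9); vs C: B (payoff 8).
The only mutual best response is (B, B); neither player gains by switching there.

(B, B)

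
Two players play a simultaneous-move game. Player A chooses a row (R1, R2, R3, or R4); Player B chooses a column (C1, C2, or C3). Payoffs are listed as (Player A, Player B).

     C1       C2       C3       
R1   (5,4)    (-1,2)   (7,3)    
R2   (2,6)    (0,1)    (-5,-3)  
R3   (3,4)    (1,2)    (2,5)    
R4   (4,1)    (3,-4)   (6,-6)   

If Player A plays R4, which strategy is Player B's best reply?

C1

With Player A fixed at R4, Player B's payoffs are: C1 → 1, C2 → -4, C3 → -6.
The maximum is 1, achieved by C1.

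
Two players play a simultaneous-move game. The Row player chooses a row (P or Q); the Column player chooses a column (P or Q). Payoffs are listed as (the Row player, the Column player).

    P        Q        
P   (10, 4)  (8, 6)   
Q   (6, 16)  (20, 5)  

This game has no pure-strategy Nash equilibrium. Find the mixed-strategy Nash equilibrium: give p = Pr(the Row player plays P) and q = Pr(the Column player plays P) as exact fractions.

In a mixed NE each player is indifferent between their pure strategies, so the opponent's mix sets the indifference.
The Column player indifferent between P and Q: p·4 + (1−p)·16 = p·6 + (1−p)·5 ⟹ 16 + (-12)p = 5 + 1p ⟹ p = 11/13.
The Row player indifferent between P and Q: q·10 + (1−q)·8 = q·6 + (1−q)·20 ⟹ 8 + 2q = 20 + (-14)q ⟹ q = 3/4.

p = 11/13, q = 3/4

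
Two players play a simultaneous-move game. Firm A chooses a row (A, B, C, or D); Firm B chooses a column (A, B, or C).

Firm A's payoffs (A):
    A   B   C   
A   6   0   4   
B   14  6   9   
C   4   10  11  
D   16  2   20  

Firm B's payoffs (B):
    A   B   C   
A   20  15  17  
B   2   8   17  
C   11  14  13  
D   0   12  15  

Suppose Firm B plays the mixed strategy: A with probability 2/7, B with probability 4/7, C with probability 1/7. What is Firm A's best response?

B

Compute Firm A's expected payoff from each pure strategy against the given mix.
A: (2/7)·6 + (4/7)·0 + (1/7)·4 = 16/7
B: (2/7)·14 + (4/7)·6 + (1/7)·9 = 61/7
C: (2/7)·4 + (4/7)·10 + (1/7)·11 = 59/7
D: (2/7)·16 + (4/7)·2 + (1/7)·20 = 60/7
Highest expected payoff is 61/7, from B.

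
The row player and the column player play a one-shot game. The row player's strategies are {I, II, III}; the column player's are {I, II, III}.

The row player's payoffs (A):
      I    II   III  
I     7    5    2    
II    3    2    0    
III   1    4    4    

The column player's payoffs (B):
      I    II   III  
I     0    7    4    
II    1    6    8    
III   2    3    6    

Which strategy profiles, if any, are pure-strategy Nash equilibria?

A profile is a Nash equilibrium when each player is best-responding to the other.
The row player's best responses — vs I: I (payoff 7); vs II: I (payoff 5); vs III: III (payoff 4).
The column player's best responses — vs I: II (payoff 7); vs II: III (payoff 8); vs III: III (payoff 6).
Mutual best responses occur at (I, II) and (III, III); at each, neither player gains by switching.

(I, II) and (III, III)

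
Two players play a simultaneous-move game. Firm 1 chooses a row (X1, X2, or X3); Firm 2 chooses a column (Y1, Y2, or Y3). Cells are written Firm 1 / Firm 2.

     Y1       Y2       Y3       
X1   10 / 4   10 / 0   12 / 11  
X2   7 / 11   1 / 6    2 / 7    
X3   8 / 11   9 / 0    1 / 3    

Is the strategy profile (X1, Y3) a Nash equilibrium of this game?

Holding Firm 2 at Y3: Firm 1 gets 12 from X1, versus 2 from X2, 1 from X3. No profitable deviation for Firm 1.
Holding Firm 1 at X1: Firm 2 gets 11 from Y3, versus 4 from Y1, 0 from Y2. No profitable deviation for Firm 2 either.

Yes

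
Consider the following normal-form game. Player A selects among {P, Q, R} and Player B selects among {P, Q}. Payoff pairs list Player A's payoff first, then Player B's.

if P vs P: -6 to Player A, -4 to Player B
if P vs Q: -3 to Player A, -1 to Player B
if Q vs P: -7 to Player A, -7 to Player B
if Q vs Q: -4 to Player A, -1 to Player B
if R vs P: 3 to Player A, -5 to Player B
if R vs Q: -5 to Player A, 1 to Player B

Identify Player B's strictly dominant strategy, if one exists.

A strategy is strictly dominant if it gives Player B a strictly higher payoff than every other strategy, against every choice by the opponent.
Q strictly dominates: vs P: -1 > -4; vs Q: -1 > -7; vs R: 1 > -5.

Q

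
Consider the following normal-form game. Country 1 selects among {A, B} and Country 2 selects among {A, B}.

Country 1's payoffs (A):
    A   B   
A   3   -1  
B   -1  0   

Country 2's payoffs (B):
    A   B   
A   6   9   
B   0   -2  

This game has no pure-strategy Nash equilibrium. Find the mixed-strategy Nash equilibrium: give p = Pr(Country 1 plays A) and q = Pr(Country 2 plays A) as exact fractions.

p = 2/5, q = 1/5

In a mixed NE each player is indifferent between their pure strategies, so the opponent's mix sets the indifference.
Country 2 indifferent between A and B: p·6 + (1−p)·0 = p·9 + (1−p)·(-2) ⟹ 0 + 6p = (-2) + 11p ⟹ p = 2/5.
Country 1 indifferent between A and B: q·3 + (1−q)·(-1) = q·(-1) + (1−q)·0 ⟹ (-1) + 4q = 0 + (-1)q ⟹ q = 1/5.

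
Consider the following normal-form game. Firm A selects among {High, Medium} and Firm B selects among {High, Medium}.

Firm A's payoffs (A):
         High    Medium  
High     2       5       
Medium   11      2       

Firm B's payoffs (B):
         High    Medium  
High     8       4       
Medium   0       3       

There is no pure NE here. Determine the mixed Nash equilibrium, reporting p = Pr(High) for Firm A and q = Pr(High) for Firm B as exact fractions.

Each player's mixing probability is pinned down by making the *other* player indifferent.
Firm B indifferent between High and Medium: p·8 + (1−p)·0 = p·4 + (1−p)·3 ⟹ 0 + 8p = 3 + 1p ⟹ p = 3/7.
Firm A indifferent between High and Medium: q·2 + (1−q)·5 = q·11 + (1−q)·2 ⟹ 5 + (-3)q = 2 + 9q ⟹ q = 1/4.

p = 3/7, q = 1/4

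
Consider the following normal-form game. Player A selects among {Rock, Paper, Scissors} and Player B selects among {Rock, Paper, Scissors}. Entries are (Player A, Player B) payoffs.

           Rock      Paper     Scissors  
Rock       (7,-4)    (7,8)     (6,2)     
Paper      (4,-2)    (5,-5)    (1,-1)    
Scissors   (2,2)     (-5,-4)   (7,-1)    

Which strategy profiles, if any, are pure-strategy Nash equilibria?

(Rock, Paper)

Check mutual best responses: a cell is a NE iff neither player can gain by unilaterally deviating.
Player A's best responses — vs Rock: Rock (payoff 7); vs Paper: Rock (payoff 7); vs Scissors: Scissors (payoff 7).
Player B's best responses — vs Rock: Paper (payoff 8); vs Paper: Scissors (payoff -1); vs Scissors: Rock (payoff 2).
The only mutual best response is (Rock, Paper); neither player gains by switching there.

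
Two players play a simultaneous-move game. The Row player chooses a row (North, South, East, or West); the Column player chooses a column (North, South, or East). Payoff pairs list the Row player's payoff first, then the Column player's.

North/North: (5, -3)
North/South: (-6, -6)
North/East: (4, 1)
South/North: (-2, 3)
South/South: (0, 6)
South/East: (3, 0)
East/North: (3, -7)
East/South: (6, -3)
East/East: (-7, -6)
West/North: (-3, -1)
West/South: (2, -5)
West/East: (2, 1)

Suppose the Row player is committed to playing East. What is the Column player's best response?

With the Row player fixed at East, the Column player's payoffs are: North → -7, South → -3, East → -6.
The maximum is -3, achieved by South.

South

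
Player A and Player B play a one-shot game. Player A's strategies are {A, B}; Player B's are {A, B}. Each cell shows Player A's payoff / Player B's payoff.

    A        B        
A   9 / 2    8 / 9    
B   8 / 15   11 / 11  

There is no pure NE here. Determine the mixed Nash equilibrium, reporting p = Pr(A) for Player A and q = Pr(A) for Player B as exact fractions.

Each player's mixing probability is pinned down by making the *other* player indifferent.
Player B indifferent between A and B: p·2 + (1−p)·15 = p·9 + (1−p)·11 ⟹ 15 + (-13)p = 11 + (-2)p ⟹ p = 4/11.
Player A indifferent between A and B: q·9 + (1−q)·8 = q·8 + (1−q)·11 ⟹ 8 + 1q = 11 + (-3)q ⟹ q = 3/4.

p = 4/11, q = 3/4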